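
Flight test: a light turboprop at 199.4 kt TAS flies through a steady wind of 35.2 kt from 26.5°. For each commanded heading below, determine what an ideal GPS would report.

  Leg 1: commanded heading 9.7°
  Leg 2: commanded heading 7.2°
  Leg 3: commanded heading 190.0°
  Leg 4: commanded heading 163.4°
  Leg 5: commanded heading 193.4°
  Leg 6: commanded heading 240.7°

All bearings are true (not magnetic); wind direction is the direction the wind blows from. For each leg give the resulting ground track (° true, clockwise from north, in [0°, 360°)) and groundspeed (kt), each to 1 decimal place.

Leg 1: heading 9.7°; drift -3.5° → track 6.2°, groundspeed 166.0 kt
Leg 2: heading 7.2°; drift -4.0° → track 3.2°, groundspeed 166.6 kt
Leg 3: heading 190.0°; drift +2.5° → track 192.5°, groundspeed 233.4 kt
Leg 4: heading 163.4°; drift +6.1° → track 169.5°, groundspeed 226.4 kt
Leg 5: heading 193.4°; drift +2.0° → track 195.4°, groundspeed 233.8 kt
Leg 6: heading 240.7°; drift -4.9° → track 235.8°, groundspeed 229.4 kt

Leg 1: track=6.2°, groundspeed=166.0 kt
Leg 2: track=3.2°, groundspeed=166.6 kt
Leg 3: track=192.5°, groundspeed=233.4 kt
Leg 4: track=169.5°, groundspeed=226.4 kt
Leg 5: track=195.4°, groundspeed=233.8 kt
Leg 6: track=235.8°, groundspeed=229.4 kt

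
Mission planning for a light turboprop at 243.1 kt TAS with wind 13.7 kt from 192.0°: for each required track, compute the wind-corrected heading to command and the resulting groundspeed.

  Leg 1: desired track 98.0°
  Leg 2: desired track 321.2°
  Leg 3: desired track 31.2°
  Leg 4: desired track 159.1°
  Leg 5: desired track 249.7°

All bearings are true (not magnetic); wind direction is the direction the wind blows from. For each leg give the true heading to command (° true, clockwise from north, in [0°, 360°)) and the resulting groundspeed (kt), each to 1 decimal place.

Leg 1: desired track 98.0°; wind correction +3.2° → command heading 101.2°, groundspeed 243.7 kt
Leg 2: desired track 321.2°; wind correction -2.5° → command heading 318.7°, groundspeed 251.5 kt
Leg 3: desired track 31.2°; wind correction +1.1° → command heading 32.3°, groundspeed 256.0 kt
Leg 4: desired track 159.1°; wind correction +1.8° → command heading 160.9°, groundspeed 231.5 kt
Leg 5: desired track 249.7°; wind correction -2.7° → command heading 247.0°, groundspeed 235.5 kt

Leg 1: heading=101.2°, groundspeed=243.7 kt
Leg 2: heading=318.7°, groundspeed=251.5 kt
Leg 3: heading=32.3°, groundspeed=256.0 kt
Leg 4: heading=160.9°, groundspeed=231.5 kt
Leg 5: heading=247.0°, groundspeed=235.5 kt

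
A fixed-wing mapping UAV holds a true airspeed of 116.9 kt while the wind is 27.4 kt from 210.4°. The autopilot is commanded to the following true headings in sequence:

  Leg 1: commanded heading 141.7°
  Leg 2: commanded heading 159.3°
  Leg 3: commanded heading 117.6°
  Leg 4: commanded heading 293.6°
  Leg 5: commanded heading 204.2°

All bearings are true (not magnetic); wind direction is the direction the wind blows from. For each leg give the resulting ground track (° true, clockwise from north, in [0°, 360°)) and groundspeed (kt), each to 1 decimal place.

Leg 1: track=128.3°, groundspeed=110.0 kt
Leg 2: track=147.2°, groundspeed=101.9 kt
Leg 3: track=104.6°, groundspeed=121.4 kt
Leg 4: track=307.1°, groundspeed=116.9 kt
Leg 5: track=202.3°, groundspeed=89.7 kt

Leg 1: heading 141.7°; drift -13.4° → track 128.3°, groundspeed 110.0 kt
Leg 2: heading 159.3°; drift -12.1° → track 147.2°, groundspeed 101.9 kt
Leg 3: heading 117.6°; drift -13.0° → track 104.6°, groundspeed 121.4 kt
Leg 4: heading 293.6°; drift +13.5° → track 307.1°, groundspeed 116.9 kt
Leg 5: heading 204.2°; drift -1.9° → track 202.3°, groundspeed 89.7 kt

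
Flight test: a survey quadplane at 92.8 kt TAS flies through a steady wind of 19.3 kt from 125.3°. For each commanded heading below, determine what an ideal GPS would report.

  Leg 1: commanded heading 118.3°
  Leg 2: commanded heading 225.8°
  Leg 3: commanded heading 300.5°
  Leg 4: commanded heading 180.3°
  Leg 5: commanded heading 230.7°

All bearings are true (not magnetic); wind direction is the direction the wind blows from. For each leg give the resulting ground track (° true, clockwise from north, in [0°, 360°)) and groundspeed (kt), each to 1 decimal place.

Leg 1: heading 118.3°; drift -1.8° → track 116.5°, groundspeed 73.7 kt
Leg 2: heading 225.8°; drift +11.1° → track 236.9°, groundspeed 98.2 kt
Leg 3: heading 300.5°; drift +0.8° → track 301.3°, groundspeed 112.0 kt
Leg 4: heading 180.3°; drift +10.9° → track 191.2°, groundspeed 83.2 kt
Leg 5: heading 230.7°; drift +10.8° → track 241.5°, groundspeed 99.7 kt

Leg 1: track=116.5°, groundspeed=73.7 kt
Leg 2: track=236.9°, groundspeed=98.2 kt
Leg 3: track=301.3°, groundspeed=112.0 kt
Leg 4: track=191.2°, groundspeed=83.2 kt
Leg 5: track=241.5°, groundspeed=99.7 kt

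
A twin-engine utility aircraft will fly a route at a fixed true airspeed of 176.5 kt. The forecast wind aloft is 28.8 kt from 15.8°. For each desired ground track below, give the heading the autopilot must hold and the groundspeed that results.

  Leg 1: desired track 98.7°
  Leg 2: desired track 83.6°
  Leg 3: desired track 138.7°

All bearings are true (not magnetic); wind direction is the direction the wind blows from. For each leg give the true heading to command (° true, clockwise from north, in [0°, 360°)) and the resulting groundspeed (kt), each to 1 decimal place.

Leg 1: heading=89.4°, groundspeed=170.6 kt
Leg 2: heading=74.9°, groundspeed=163.6 kt
Leg 3: heading=130.8°, groundspeed=190.5 kt

Leg 1: desired track 98.7°; wind correction -9.3° → command heading 89.4°, groundspeed 170.6 kt
Leg 2: desired track 83.6°; wind correction -8.7° → command heading 74.9°, groundspeed 163.6 kt
Leg 3: desired track 138.7°; wind correction -7.9° → command heading 130.8°, groundspeed 190.5 kt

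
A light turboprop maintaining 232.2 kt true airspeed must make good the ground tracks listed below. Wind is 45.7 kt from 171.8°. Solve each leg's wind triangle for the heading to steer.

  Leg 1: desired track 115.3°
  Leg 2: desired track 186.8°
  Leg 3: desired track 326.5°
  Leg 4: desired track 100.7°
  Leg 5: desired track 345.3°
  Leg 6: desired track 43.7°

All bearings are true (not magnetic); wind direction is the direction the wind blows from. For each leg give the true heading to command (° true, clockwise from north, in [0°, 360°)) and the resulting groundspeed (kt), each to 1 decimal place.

Leg 1: heading=124.7°, groundspeed=203.8 kt
Leg 2: heading=183.9°, groundspeed=187.8 kt
Leg 3: heading=321.7°, groundspeed=272.7 kt
Leg 4: heading=111.4°, groundspeed=213.3 kt
Leg 5: heading=344.0°, groundspeed=277.5 kt
Leg 6: heading=52.6°, groundspeed=257.6 kt

Leg 1: desired track 115.3°; wind correction +9.4° → command heading 124.7°, groundspeed 203.8 kt
Leg 2: desired track 186.8°; wind correction -2.9° → command heading 183.9°, groundspeed 187.8 kt
Leg 3: desired track 326.5°; wind correction -4.8° → command heading 321.7°, groundspeed 272.7 kt
Leg 4: desired track 100.7°; wind correction +10.7° → command heading 111.4°, groundspeed 213.3 kt
Leg 5: desired track 345.3°; wind correction -1.3° → command heading 344.0°, groundspeed 277.5 kt
Leg 6: desired track 43.7°; wind correction +8.9° → command heading 52.6°, groundspeed 257.6 kt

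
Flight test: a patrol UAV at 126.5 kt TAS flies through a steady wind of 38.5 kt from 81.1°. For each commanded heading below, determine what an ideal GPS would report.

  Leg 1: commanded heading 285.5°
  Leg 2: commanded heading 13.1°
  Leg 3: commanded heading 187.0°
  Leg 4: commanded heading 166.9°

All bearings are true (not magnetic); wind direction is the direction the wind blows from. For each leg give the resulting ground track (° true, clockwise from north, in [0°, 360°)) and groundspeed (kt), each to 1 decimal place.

Leg 1: heading 285.5°; drift -5.6° → track 279.9°, groundspeed 162.3 kt
Leg 2: heading 13.1°; drift -17.7° → track 355.4°, groundspeed 117.6 kt
Leg 3: heading 187.0°; drift +15.1° → track 202.1°, groundspeed 142.0 kt
Leg 4: heading 166.9°; drift +17.2° → track 184.1°, groundspeed 129.5 kt

Leg 1: track=279.9°, groundspeed=162.3 kt
Leg 2: track=355.4°, groundspeed=117.6 kt
Leg 3: track=202.1°, groundspeed=142.0 kt
Leg 4: track=184.1°, groundspeed=129.5 kt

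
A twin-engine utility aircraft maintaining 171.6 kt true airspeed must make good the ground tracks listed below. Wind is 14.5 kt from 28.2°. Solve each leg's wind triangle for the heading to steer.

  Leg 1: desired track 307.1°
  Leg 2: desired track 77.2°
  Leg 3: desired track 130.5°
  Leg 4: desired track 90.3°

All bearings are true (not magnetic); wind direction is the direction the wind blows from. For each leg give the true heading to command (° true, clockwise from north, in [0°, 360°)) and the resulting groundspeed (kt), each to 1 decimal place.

Leg 1: heading=311.9°, groundspeed=168.8 kt
Leg 2: heading=73.5°, groundspeed=161.7 kt
Leg 3: heading=125.8°, groundspeed=174.1 kt
Leg 4: heading=86.0°, groundspeed=164.3 kt

Leg 1: desired track 307.1°; wind correction +4.8° → command heading 311.9°, groundspeed 168.8 kt
Leg 2: desired track 77.2°; wind correction -3.7° → command heading 73.5°, groundspeed 161.7 kt
Leg 3: desired track 130.5°; wind correction -4.7° → command heading 125.8°, groundspeed 174.1 kt
Leg 4: desired track 90.3°; wind correction -4.3° → command heading 86.0°, groundspeed 164.3 kt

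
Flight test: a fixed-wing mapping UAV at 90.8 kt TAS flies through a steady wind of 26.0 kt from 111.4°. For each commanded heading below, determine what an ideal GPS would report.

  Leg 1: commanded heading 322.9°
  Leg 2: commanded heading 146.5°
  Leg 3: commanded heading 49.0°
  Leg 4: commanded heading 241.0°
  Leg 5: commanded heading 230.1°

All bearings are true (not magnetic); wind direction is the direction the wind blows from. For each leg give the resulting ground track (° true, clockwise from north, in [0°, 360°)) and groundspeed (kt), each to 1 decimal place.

Leg 1: track=316.0°, groundspeed=113.8 kt
Leg 2: track=158.6°, groundspeed=71.1 kt
Leg 3: track=32.7°, groundspeed=82.1 kt
Leg 4: track=251.6°, groundspeed=109.2 kt
Leg 5: track=242.6°, groundspeed=105.8 kt

Leg 1: heading 322.9°; drift -6.9° → track 316.0°, groundspeed 113.8 kt
Leg 2: heading 146.5°; drift +12.1° → track 158.6°, groundspeed 71.1 kt
Leg 3: heading 49.0°; drift -16.3° → track 32.7°, groundspeed 82.1 kt
Leg 4: heading 241.0°; drift +10.6° → track 251.6°, groundspeed 109.2 kt
Leg 5: heading 230.1°; drift +12.5° → track 242.6°, groundspeed 105.8 kt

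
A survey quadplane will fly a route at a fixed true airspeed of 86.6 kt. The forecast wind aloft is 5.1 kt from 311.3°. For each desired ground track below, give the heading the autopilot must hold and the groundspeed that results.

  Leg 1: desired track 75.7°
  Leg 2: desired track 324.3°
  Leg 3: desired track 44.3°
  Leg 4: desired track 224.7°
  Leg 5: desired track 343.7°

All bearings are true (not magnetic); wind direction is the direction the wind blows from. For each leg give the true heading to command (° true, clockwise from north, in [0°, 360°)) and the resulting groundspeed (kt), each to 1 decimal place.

Leg 1: desired track 75.7°; wind correction -2.8° → command heading 72.9°, groundspeed 89.4 kt
Leg 2: desired track 324.3°; wind correction -0.8° → command heading 323.5°, groundspeed 81.6 kt
Leg 3: desired track 44.3°; wind correction -3.4° → command heading 40.9°, groundspeed 86.7 kt
Leg 4: desired track 224.7°; wind correction +3.4° → command heading 228.1°, groundspeed 86.1 kt
Leg 5: desired track 343.7°; wind correction -1.8° → command heading 341.9°, groundspeed 82.3 kt

Leg 1: heading=72.9°, groundspeed=89.4 kt
Leg 2: heading=323.5°, groundspeed=81.6 kt
Leg 3: heading=40.9°, groundspeed=86.7 kt
Leg 4: heading=228.1°, groundspeed=86.1 kt
Leg 5: heading=341.9°, groundspeed=82.3 kt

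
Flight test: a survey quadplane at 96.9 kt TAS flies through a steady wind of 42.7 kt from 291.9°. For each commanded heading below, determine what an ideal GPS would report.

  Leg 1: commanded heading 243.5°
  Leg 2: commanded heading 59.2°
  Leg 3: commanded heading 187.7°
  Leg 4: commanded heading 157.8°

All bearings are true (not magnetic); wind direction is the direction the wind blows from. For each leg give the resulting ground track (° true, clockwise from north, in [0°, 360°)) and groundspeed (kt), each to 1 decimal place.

Leg 1: track=218.5°, groundspeed=75.6 kt
Leg 2: track=74.7°, groundspeed=127.4 kt
Leg 3: track=166.6°, groundspeed=115.1 kt
Leg 4: track=144.2°, groundspeed=130.3 kt

Leg 1: heading 243.5°; drift -25.0° → track 218.5°, groundspeed 75.6 kt
Leg 2: heading 59.2°; drift +15.5° → track 74.7°, groundspeed 127.4 kt
Leg 3: heading 187.7°; drift -21.1° → track 166.6°, groundspeed 115.1 kt
Leg 4: heading 157.8°; drift -13.6° → track 144.2°, groundspeed 130.3 kt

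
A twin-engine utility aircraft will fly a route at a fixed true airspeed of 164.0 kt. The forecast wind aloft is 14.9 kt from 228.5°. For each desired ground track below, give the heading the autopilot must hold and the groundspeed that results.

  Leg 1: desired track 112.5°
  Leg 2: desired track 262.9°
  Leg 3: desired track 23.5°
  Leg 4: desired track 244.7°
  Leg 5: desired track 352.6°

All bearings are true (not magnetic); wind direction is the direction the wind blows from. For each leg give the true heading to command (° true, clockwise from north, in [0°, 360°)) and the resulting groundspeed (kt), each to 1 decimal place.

Leg 1: heading=117.2°, groundspeed=170.0 kt
Leg 2: heading=260.0°, groundspeed=151.5 kt
Leg 3: heading=21.3°, groundspeed=177.4 kt
Leg 4: heading=243.2°, groundspeed=149.6 kt
Leg 5: heading=348.3°, groundspeed=171.9 kt

Leg 1: desired track 112.5°; wind correction +4.7° → command heading 117.2°, groundspeed 170.0 kt
Leg 2: desired track 262.9°; wind correction -2.9° → command heading 260.0°, groundspeed 151.5 kt
Leg 3: desired track 23.5°; wind correction -2.2° → command heading 21.3°, groundspeed 177.4 kt
Leg 4: desired track 244.7°; wind correction -1.5° → command heading 243.2°, groundspeed 149.6 kt
Leg 5: desired track 352.6°; wind correction -4.3° → command heading 348.3°, groundspeed 171.9 kt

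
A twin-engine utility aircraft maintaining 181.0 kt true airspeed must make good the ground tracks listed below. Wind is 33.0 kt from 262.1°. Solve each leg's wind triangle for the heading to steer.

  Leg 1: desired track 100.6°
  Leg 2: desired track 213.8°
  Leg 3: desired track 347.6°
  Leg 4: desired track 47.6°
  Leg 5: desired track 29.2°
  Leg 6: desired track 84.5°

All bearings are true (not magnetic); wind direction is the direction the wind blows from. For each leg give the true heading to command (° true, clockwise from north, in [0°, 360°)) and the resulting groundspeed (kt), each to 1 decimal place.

Leg 1: heading=103.9°, groundspeed=212.0 kt
Leg 2: heading=221.6°, groundspeed=157.4 kt
Leg 3: heading=337.1°, groundspeed=175.4 kt
Leg 4: heading=41.7°, groundspeed=207.2 kt
Leg 5: heading=20.8°, groundspeed=199.0 kt
Leg 6: heading=84.9°, groundspeed=214.0 kt

Leg 1: desired track 100.6°; wind correction +3.3° → command heading 103.9°, groundspeed 212.0 kt
Leg 2: desired track 213.8°; wind correction +7.8° → command heading 221.6°, groundspeed 157.4 kt
Leg 3: desired track 347.6°; wind correction -10.5° → command heading 337.1°, groundspeed 175.4 kt
Leg 4: desired track 47.6°; wind correction -5.9° → command heading 41.7°, groundspeed 207.2 kt
Leg 5: desired track 29.2°; wind correction -8.4° → command heading 20.8°, groundspeed 199.0 kt
Leg 6: desired track 84.5°; wind correction +0.4° → command heading 84.9°, groundspeed 214.0 kt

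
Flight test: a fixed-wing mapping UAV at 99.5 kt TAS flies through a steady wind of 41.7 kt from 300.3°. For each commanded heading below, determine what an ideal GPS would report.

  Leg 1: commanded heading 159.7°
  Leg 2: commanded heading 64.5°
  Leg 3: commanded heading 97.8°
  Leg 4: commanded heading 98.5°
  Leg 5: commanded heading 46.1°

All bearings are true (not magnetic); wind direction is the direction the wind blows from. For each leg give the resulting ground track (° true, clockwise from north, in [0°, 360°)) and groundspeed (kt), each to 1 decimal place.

Leg 1: heading 159.7°; drift -11.4° → track 148.3°, groundspeed 134.4 kt
Leg 2: heading 64.5°; drift +15.7° → track 80.2°, groundspeed 127.7 kt
Leg 3: heading 97.8°; drift +6.6° → track 104.4°, groundspeed 138.9 kt
Leg 4: heading 98.5°; drift +6.4° → track 104.9°, groundspeed 139.1 kt
Leg 5: heading 46.1°; drift +19.9° → track 66.0°, groundspeed 117.9 kt

Leg 1: track=148.3°, groundspeed=134.4 kt
Leg 2: track=80.2°, groundspeed=127.7 kt
Leg 3: track=104.4°, groundspeed=138.9 kt
Leg 4: track=104.9°, groundspeed=139.1 kt
Leg 5: track=66.0°, groundspeed=117.9 kt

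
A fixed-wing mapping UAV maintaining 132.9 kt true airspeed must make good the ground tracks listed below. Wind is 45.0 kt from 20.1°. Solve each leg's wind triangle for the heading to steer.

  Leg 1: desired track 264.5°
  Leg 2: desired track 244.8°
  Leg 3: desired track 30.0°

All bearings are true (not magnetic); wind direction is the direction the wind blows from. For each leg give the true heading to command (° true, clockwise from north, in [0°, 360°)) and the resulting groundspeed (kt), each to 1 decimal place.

Leg 1: desired track 264.5°; wind correction +17.8° → command heading 282.3°, groundspeed 146.0 kt
Leg 2: desired track 244.8°; wind correction +13.8° → command heading 258.6°, groundspeed 161.1 kt
Leg 3: desired track 30.0°; wind correction -3.3° → command heading 26.7°, groundspeed 88.3 kt

Leg 1: heading=282.3°, groundspeed=146.0 kt
Leg 2: heading=258.6°, groundspeed=161.1 kt
Leg 3: heading=26.7°, groundspeed=88.3 kt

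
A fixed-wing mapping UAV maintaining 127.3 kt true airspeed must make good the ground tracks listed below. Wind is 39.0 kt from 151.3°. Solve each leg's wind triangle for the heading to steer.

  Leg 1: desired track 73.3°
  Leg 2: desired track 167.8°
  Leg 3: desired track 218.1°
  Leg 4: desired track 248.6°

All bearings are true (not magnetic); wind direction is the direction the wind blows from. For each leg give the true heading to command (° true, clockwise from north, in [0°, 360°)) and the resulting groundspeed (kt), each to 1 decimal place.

Leg 1: heading=90.7°, groundspeed=113.3 kt
Leg 2: heading=162.8°, groundspeed=89.4 kt
Leg 3: heading=201.7°, groundspeed=106.8 kt
Leg 4: heading=230.9°, groundspeed=126.2 kt

Leg 1: desired track 73.3°; wind correction +17.4° → command heading 90.7°, groundspeed 113.3 kt
Leg 2: desired track 167.8°; wind correction -5.0° → command heading 162.8°, groundspeed 89.4 kt
Leg 3: desired track 218.1°; wind correction -16.4° → command heading 201.7°, groundspeed 106.8 kt
Leg 4: desired track 248.6°; wind correction -17.7° → command heading 230.9°, groundspeed 126.2 kt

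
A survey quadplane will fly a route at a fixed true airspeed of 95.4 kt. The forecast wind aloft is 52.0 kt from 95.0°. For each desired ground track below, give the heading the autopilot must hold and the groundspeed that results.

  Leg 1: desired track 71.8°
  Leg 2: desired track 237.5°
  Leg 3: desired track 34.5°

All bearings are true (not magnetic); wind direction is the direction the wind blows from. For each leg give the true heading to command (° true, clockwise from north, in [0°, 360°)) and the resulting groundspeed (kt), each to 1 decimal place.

Leg 1: desired track 71.8°; wind correction +12.4° → command heading 84.2°, groundspeed 45.4 kt
Leg 2: desired track 237.5°; wind correction -19.4° → command heading 218.1°, groundspeed 131.2 kt
Leg 3: desired track 34.5°; wind correction +28.3° → command heading 62.8°, groundspeed 58.4 kt

Leg 1: heading=84.2°, groundspeed=45.4 kt
Leg 2: heading=218.1°, groundspeed=131.2 kt
Leg 3: heading=62.8°, groundspeed=58.4 kt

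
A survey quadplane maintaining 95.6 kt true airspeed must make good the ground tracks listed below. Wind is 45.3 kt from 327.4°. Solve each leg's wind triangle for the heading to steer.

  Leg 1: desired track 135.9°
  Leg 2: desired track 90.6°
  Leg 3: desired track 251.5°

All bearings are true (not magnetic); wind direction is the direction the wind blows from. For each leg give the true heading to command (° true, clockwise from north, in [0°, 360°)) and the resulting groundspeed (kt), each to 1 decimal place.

Leg 1: desired track 135.9°; wind correction -5.4° → command heading 130.5°, groundspeed 139.6 kt
Leg 2: desired track 90.6°; wind correction -23.4° → command heading 67.2°, groundspeed 112.6 kt
Leg 3: desired track 251.5°; wind correction +27.4° → command heading 278.9°, groundspeed 73.9 kt

Leg 1: heading=130.5°, groundspeed=139.6 kt
Leg 2: heading=67.2°, groundspeed=112.6 kt
Leg 3: heading=278.9°, groundspeed=73.9 kt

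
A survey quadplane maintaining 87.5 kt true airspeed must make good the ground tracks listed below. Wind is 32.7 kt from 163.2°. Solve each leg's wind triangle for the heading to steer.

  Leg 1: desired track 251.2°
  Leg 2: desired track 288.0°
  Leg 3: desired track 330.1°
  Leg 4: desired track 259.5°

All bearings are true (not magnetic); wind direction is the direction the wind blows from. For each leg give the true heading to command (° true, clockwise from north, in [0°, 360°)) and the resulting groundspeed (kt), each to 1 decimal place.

Leg 1: heading=229.3°, groundspeed=80.0 kt
Leg 2: heading=270.1°, groundspeed=101.9 kt
Leg 3: heading=325.2°, groundspeed=119.0 kt
Leg 4: heading=237.7°, groundspeed=84.8 kt

Leg 1: desired track 251.2°; wind correction -21.9° → command heading 229.3°, groundspeed 80.0 kt
Leg 2: desired track 288.0°; wind correction -17.9° → command heading 270.1°, groundspeed 101.9 kt
Leg 3: desired track 330.1°; wind correction -4.9° → command heading 325.2°, groundspeed 119.0 kt
Leg 4: desired track 259.5°; wind correction -21.8° → command heading 237.7°, groundspeed 84.8 kt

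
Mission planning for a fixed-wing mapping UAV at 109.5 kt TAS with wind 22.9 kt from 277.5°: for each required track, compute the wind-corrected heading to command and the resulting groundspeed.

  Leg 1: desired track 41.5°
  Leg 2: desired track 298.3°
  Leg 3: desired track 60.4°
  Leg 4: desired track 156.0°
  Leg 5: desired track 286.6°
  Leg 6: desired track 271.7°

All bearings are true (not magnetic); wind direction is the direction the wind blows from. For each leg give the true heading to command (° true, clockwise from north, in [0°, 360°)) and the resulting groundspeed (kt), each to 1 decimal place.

Leg 1: heading=31.5°, groundspeed=120.6 kt
Leg 2: heading=294.0°, groundspeed=87.8 kt
Leg 3: heading=53.2°, groundspeed=126.9 kt
Leg 4: heading=166.3°, groundspeed=119.7 kt
Leg 5: heading=284.7°, groundspeed=86.8 kt
Leg 6: heading=272.9°, groundspeed=86.7 kt

Leg 1: desired track 41.5°; wind correction -10.0° → command heading 31.5°, groundspeed 120.6 kt
Leg 2: desired track 298.3°; wind correction -4.3° → command heading 294.0°, groundspeed 87.8 kt
Leg 3: desired track 60.4°; wind correction -7.2° → command heading 53.2°, groundspeed 126.9 kt
Leg 4: desired track 156.0°; wind correction +10.3° → command heading 166.3°, groundspeed 119.7 kt
Leg 5: desired track 286.6°; wind correction -1.9° → command heading 284.7°, groundspeed 86.8 kt
Leg 6: desired track 271.7°; wind correction +1.2° → command heading 272.9°, groundspeed 86.7 kt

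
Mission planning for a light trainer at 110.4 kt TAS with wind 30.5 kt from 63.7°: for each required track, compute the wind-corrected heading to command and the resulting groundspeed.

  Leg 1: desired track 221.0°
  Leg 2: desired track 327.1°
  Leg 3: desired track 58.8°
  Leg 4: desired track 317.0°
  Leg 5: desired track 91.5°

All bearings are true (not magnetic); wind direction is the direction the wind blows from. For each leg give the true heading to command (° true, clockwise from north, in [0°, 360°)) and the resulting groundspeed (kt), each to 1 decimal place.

Leg 1: desired track 221.0°; wind correction -6.1° → command heading 214.9°, groundspeed 137.9 kt
Leg 2: desired track 327.1°; wind correction +15.9° → command heading 343.0°, groundspeed 109.7 kt
Leg 3: desired track 58.8°; wind correction +1.4° → command heading 60.2°, groundspeed 80.0 kt
Leg 4: desired track 317.0°; wind correction +15.3° → command heading 332.3°, groundspeed 115.2 kt
Leg 5: desired track 91.5°; wind correction -7.4° → command heading 84.1°, groundspeed 82.5 kt

Leg 1: heading=214.9°, groundspeed=137.9 kt
Leg 2: heading=343.0°, groundspeed=109.7 kt
Leg 3: heading=60.2°, groundspeed=80.0 kt
Leg 4: heading=332.3°, groundspeed=115.2 kt
Leg 5: heading=84.1°, groundspeed=82.5 kt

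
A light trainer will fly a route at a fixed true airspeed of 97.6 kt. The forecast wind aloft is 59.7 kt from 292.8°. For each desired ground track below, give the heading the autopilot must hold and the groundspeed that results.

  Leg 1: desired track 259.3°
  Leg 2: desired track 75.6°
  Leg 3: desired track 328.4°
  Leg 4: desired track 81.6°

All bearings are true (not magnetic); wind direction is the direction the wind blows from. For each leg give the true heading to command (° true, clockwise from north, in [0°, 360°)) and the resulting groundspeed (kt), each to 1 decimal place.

Leg 1: heading=279.0°, groundspeed=42.1 kt
Leg 2: heading=53.9°, groundspeed=138.2 kt
Leg 3: heading=307.5°, groundspeed=42.7 kt
Leg 4: heading=63.1°, groundspeed=143.6 kt

Leg 1: desired track 259.3°; wind correction +19.7° → command heading 279.0°, groundspeed 42.1 kt
Leg 2: desired track 75.6°; wind correction -21.7° → command heading 53.9°, groundspeed 138.2 kt
Leg 3: desired track 328.4°; wind correction -20.9° → command heading 307.5°, groundspeed 42.7 kt
Leg 4: desired track 81.6°; wind correction -18.5° → command heading 63.1°, groundspeed 143.6 kt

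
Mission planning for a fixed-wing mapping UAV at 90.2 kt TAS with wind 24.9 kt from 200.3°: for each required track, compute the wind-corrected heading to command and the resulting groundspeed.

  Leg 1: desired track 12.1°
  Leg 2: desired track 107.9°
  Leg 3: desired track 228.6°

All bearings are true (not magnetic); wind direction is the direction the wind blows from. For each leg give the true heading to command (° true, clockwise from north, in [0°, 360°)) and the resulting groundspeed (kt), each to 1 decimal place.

Leg 1: heading=9.8°, groundspeed=114.8 kt
Leg 2: heading=123.9°, groundspeed=87.7 kt
Leg 3: heading=221.1°, groundspeed=67.5 kt

Leg 1: desired track 12.1°; wind correction -2.3° → command heading 9.8°, groundspeed 114.8 kt
Leg 2: desired track 107.9°; wind correction +16.0° → command heading 123.9°, groundspeed 87.7 kt
Leg 3: desired track 228.6°; wind correction -7.5° → command heading 221.1°, groundspeed 67.5 kt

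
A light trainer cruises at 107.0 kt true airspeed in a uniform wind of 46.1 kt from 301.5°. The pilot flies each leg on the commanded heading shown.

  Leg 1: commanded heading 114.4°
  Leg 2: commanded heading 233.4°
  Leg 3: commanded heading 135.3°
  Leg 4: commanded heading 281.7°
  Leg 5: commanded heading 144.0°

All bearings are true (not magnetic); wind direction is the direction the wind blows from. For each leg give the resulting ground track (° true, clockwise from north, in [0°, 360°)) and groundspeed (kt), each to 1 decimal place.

Leg 1: heading 114.4°; drift +2.1° → track 116.5°, groundspeed 152.9 kt
Leg 2: heading 233.4°; drift -25.5° → track 207.9°, groundspeed 99.5 kt
Leg 3: heading 135.3°; drift -4.1° → track 131.2°, groundspeed 152.2 kt
Leg 4: heading 281.7°; drift -13.8° → track 267.9°, groundspeed 65.5 kt
Leg 5: heading 144.0°; drift -6.7° → track 137.3°, groundspeed 150.6 kt

Leg 1: track=116.5°, groundspeed=152.9 kt
Leg 2: track=207.9°, groundspeed=99.5 kt
Leg 3: track=131.2°, groundspeed=152.2 kt
Leg 4: track=267.9°, groundspeed=65.5 kt
Leg 5: track=137.3°, groundspeed=150.6 kt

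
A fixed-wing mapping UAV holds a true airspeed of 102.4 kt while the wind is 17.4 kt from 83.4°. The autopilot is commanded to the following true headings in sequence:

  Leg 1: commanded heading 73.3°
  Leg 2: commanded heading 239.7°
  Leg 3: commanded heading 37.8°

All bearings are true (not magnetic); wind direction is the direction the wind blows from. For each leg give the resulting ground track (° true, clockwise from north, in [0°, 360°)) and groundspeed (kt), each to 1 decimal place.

Leg 1: heading 73.3°; drift -2.0° → track 71.3°, groundspeed 85.3 kt
Leg 2: heading 239.7°; drift +3.4° → track 243.1°, groundspeed 118.5 kt
Leg 3: heading 37.8°; drift -7.8° → track 30.0°, groundspeed 91.1 kt

Leg 1: track=71.3°, groundspeed=85.3 kt
Leg 2: track=243.1°, groundspeed=118.5 kt
Leg 3: track=30.0°, groundspeed=91.1 kt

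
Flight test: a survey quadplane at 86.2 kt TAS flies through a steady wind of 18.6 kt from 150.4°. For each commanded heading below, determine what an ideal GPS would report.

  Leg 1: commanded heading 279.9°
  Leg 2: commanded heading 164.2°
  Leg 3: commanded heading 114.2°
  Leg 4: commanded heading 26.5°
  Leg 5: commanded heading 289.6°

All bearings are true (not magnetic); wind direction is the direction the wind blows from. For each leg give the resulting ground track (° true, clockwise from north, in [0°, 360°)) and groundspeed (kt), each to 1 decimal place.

Leg 1: track=288.2°, groundspeed=99.1 kt
Leg 2: track=167.9°, groundspeed=68.3 kt
Leg 3: track=105.4°, groundspeed=72.0 kt
Leg 4: track=17.4°, groundspeed=97.8 kt
Leg 5: track=296.5°, groundspeed=101.0 kt

Leg 1: heading 279.9°; drift +8.3° → track 288.2°, groundspeed 99.1 kt
Leg 2: heading 164.2°; drift +3.7° → track 167.9°, groundspeed 68.3 kt
Leg 3: heading 114.2°; drift -8.8° → track 105.4°, groundspeed 72.0 kt
Leg 4: heading 26.5°; drift -9.1° → track 17.4°, groundspeed 97.8 kt
Leg 5: heading 289.6°; drift +6.9° → track 296.5°, groundspeed 101.0 kt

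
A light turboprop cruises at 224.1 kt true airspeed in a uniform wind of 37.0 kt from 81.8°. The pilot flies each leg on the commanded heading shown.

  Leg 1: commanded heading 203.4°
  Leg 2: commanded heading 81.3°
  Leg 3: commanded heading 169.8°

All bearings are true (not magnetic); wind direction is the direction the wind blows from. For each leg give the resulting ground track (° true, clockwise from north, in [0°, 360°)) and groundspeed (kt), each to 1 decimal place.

Leg 1: track=210.8°, groundspeed=245.5 kt
Leg 2: track=81.2°, groundspeed=187.1 kt
Leg 3: track=179.2°, groundspeed=225.9 kt

Leg 1: heading 203.4°; drift +7.4° → track 210.8°, groundspeed 245.5 kt
Leg 2: heading 81.3°; drift -0.1° → track 81.2°, groundspeed 187.1 kt
Leg 3: heading 169.8°; drift +9.4° → track 179.2°, groundspeed 225.9 kt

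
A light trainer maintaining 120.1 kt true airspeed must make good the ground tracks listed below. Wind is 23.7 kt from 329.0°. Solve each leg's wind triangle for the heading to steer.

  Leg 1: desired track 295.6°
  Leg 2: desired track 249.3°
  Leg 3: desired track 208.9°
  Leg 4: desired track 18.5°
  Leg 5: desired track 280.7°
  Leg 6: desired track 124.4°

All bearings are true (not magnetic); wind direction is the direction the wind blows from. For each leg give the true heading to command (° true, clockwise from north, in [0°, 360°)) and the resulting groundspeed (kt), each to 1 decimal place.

Leg 1: heading=301.8°, groundspeed=99.6 kt
Leg 2: heading=260.5°, groundspeed=113.6 kt
Leg 3: heading=218.7°, groundspeed=130.2 kt
Leg 4: heading=9.9°, groundspeed=103.3 kt
Leg 5: heading=289.2°, groundspeed=103.0 kt
Leg 6: heading=119.7°, groundspeed=141.2 kt

Leg 1: desired track 295.6°; wind correction +6.2° → command heading 301.8°, groundspeed 99.6 kt
Leg 2: desired track 249.3°; wind correction +11.2° → command heading 260.5°, groundspeed 113.6 kt
Leg 3: desired track 208.9°; wind correction +9.8° → command heading 218.7°, groundspeed 130.2 kt
Leg 4: desired track 18.5°; wind correction -8.6° → command heading 9.9°, groundspeed 103.3 kt
Leg 5: desired track 280.7°; wind correction +8.5° → command heading 289.2°, groundspeed 103.0 kt
Leg 6: desired track 124.4°; wind correction -4.7° → command heading 119.7°, groundspeed 141.2 kt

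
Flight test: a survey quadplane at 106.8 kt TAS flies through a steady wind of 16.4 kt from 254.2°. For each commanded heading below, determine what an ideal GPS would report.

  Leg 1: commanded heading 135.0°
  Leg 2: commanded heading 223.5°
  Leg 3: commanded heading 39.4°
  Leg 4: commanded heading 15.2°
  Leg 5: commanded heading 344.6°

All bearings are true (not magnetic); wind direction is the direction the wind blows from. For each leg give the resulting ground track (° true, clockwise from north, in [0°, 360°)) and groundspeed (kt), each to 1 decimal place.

Leg 1: track=127.9°, groundspeed=115.7 kt
Leg 2: track=218.3°, groundspeed=93.1 kt
Leg 3: track=43.9°, groundspeed=120.6 kt
Leg 4: track=22.2°, groundspeed=116.1 kt
Leg 5: track=353.3°, groundspeed=108.2 kt

Leg 1: heading 135.0°; drift -7.1° → track 127.9°, groundspeed 115.7 kt
Leg 2: heading 223.5°; drift -5.2° → track 218.3°, groundspeed 93.1 kt
Leg 3: heading 39.4°; drift +4.5° → track 43.9°, groundspeed 120.6 kt
Leg 4: heading 15.2°; drift +7.0° → track 22.2°, groundspeed 116.1 kt
Leg 5: heading 344.6°; drift +8.7° → track 353.3°, groundspeed 108.2 kt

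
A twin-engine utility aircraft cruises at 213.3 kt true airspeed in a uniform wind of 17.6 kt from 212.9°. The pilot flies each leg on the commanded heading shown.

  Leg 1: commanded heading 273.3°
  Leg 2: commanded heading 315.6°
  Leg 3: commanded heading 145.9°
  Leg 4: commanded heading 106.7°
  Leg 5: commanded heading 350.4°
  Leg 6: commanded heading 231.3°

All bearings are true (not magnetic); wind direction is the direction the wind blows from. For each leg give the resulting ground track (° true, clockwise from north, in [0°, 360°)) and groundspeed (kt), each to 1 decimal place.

Leg 1: heading 273.3°; drift +4.3° → track 277.6°, groundspeed 205.2 kt
Leg 2: heading 315.6°; drift +4.5° → track 320.1°, groundspeed 217.8 kt
Leg 3: heading 145.9°; drift -4.5° → track 141.4°, groundspeed 207.1 kt
Leg 4: heading 106.7°; drift -4.4° → track 102.3°, groundspeed 218.9 kt
Leg 5: heading 350.4°; drift +3.0° → track 353.4°, groundspeed 226.6 kt
Leg 6: heading 231.3°; drift +1.6° → track 232.9°, groundspeed 196.7 kt

Leg 1: track=277.6°, groundspeed=205.2 kt
Leg 2: track=320.1°, groundspeed=217.8 kt
Leg 3: track=141.4°, groundspeed=207.1 kt
Leg 4: track=102.3°, groundspeed=218.9 kt
Leg 5: track=353.4°, groundspeed=226.6 kt
Leg 6: track=232.9°, groundspeed=196.7 kt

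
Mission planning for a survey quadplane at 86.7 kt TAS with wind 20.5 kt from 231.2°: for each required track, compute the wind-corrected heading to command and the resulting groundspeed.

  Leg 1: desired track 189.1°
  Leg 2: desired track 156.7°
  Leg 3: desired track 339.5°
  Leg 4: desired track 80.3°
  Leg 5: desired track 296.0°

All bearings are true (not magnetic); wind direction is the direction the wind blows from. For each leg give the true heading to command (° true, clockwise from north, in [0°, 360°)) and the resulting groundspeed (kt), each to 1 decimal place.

Leg 1: desired track 189.1°; wind correction +9.1° → command heading 198.2°, groundspeed 70.4 kt
Leg 2: desired track 156.7°; wind correction +13.2° → command heading 169.9°, groundspeed 78.9 kt
Leg 3: desired track 339.5°; wind correction -13.0° → command heading 326.5°, groundspeed 90.9 kt
Leg 4: desired track 80.3°; wind correction +6.6° → command heading 86.9°, groundspeed 104.0 kt
Leg 5: desired track 296.0°; wind correction -12.4° → command heading 283.6°, groundspeed 76.0 kt

Leg 1: heading=198.2°, groundspeed=70.4 kt
Leg 2: heading=169.9°, groundspeed=78.9 kt
Leg 3: heading=326.5°, groundspeed=90.9 kt
Leg 4: heading=86.9°, groundspeed=104.0 kt
Leg 5: heading=283.6°, groundspeed=76.0 kt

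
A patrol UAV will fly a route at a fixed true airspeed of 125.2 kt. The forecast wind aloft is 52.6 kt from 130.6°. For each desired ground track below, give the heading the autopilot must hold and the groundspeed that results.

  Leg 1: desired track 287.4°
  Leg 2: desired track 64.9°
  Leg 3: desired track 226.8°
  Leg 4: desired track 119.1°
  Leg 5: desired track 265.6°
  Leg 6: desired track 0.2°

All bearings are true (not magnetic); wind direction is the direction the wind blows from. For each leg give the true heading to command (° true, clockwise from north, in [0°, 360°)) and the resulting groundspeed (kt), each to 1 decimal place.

Leg 1: heading=277.9°, groundspeed=171.8 kt
Leg 2: heading=87.4°, groundspeed=94.0 kt
Leg 3: heading=202.1°, groundspeed=119.4 kt
Leg 4: heading=123.9°, groundspeed=73.2 kt
Leg 5: heading=248.3°, groundspeed=156.7 kt
Leg 6: heading=18.9°, groundspeed=152.7 kt

Leg 1: desired track 287.4°; wind correction -9.5° → command heading 277.9°, groundspeed 171.8 kt
Leg 2: desired track 64.9°; wind correction +22.5° → command heading 87.4°, groundspeed 94.0 kt
Leg 3: desired track 226.8°; wind correction -24.7° → command heading 202.1°, groundspeed 119.4 kt
Leg 4: desired track 119.1°; wind correction +4.8° → command heading 123.9°, groundspeed 73.2 kt
Leg 5: desired track 265.6°; wind correction -17.3° → command heading 248.3°, groundspeed 156.7 kt
Leg 6: desired track 0.2°; wind correction +18.7° → command heading 18.9°, groundspeed 152.7 kt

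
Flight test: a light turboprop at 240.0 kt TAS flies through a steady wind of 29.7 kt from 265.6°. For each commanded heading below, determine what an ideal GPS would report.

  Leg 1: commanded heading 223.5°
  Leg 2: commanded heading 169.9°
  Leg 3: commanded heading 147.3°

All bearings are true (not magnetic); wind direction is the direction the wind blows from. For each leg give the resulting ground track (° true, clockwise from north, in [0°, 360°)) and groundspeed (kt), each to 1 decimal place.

Leg 1: heading 223.5°; drift -5.2° → track 218.3°, groundspeed 218.9 kt
Leg 2: heading 169.9°; drift -6.9° → track 163.0°, groundspeed 244.7 kt
Leg 3: heading 147.3°; drift -5.9° → track 141.4°, groundspeed 255.4 kt

Leg 1: track=218.3°, groundspeed=218.9 kt
Leg 2: track=163.0°, groundspeed=244.7 kt
Leg 3: track=141.4°, groundspeed=255.4 kt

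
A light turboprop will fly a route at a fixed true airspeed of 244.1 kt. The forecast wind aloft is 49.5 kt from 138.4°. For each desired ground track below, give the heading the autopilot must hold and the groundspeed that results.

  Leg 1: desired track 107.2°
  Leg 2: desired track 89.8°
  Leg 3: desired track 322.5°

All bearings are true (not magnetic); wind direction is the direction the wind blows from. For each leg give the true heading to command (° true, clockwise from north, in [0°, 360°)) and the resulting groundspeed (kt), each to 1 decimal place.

Leg 1: desired track 107.2°; wind correction +6.0° → command heading 113.2°, groundspeed 200.4 kt
Leg 2: desired track 89.8°; wind correction +8.7° → command heading 98.5°, groundspeed 208.5 kt
Leg 3: desired track 322.5°; wind correction +0.8° → command heading 323.3°, groundspeed 293.4 kt

Leg 1: heading=113.2°, groundspeed=200.4 kt
Leg 2: heading=98.5°, groundspeed=208.5 kt
Leg 3: heading=323.3°, groundspeed=293.4 kt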